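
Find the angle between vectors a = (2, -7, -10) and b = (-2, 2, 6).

a·b = 2·(-2) + (-7)·2 + (-10)·6 = -4 - 14 - 60 = -78
|a| = √(2² + (-7)² + (-10)²) = √153 ≈ 12.37
|b| = √((-2)² + 2² + 6²) = √44 ≈ 6.633
cos θ = (a·b)/(|a||b|) = -78/(12.37·6.633) ≈ -0.9507
θ = arccos(-0.9507) ≈ 161.9°

161.9°


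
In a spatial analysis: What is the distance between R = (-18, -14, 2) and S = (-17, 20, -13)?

d = √[(x₂-x₁)² + (y₂-y₁)² + (z₂-z₁)²]
  = √[1² + 34² + (-15)²]
  = √[1 + 1156 + 225]
  = √1382
  ≈ 37.18

37.18


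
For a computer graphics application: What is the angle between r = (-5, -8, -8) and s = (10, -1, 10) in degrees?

r·s = (-5)·10 + (-8)·(-1) + (-8)·10 = -50 + 8 - 80 = -122
|r| = √((-5)² + (-8)² + (-8)²) = √153 ≈ 12.37
|s| = √(10² + (-1)² + 10²) = √201 ≈ 14.18
cos θ = (r·s)/(|r||s|) = -122/(12.37·14.18) ≈ -0.6957
θ = arccos(-0.6957) ≈ 134.1°

134.1°


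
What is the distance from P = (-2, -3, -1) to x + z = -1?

distance = |a·x₀ + b·y₀ + c·z₀ - d| / √(a² + b² + c²)
  = |1·(-2) + 0·(-3) + 1·(-1) - (-1)| / √(1² + 0² + 1²)
  = |-2 + 0 - 1 + 1| / √(1 + 0 + 1)
  = |-2| / √2
  = 2 / 1.414
  ≈ 1.414

1.414


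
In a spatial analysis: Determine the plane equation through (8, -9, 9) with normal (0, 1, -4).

The plane through P with normal n = (a, b, c) satisfies n·(r - P) = 0,
i.e. ax + by + cz = a·x₀ + b·y₀ + c·z₀.
d = 0·8 + 1·(-9) + (-4)·9
  = 0 - 9 - 36
  = -45
Equation: y - 4z = -45

y - 4z = -45


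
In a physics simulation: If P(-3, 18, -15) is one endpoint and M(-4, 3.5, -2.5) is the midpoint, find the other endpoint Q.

Q = 2M - P
  = (2·(-4) - (-3), 2·3.5 - 18, 2·(-2.5) - (-15))
  = (-8 + 3, 7 - 18, -5 + 15)
  = (-5, -11, 10)

(-5, -11, 10)


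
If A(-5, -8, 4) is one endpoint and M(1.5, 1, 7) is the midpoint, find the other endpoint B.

B = 2M - A
  = (2·1.5 - (-5), 2·1 - (-8), 2·7 - 4)
  = (3 + 5, 2 + 8, 14 - 4)
  = (8, 10, 10)

(8, 10, 10)


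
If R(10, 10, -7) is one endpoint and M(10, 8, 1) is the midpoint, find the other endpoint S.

S = 2M - R
  = (2·10 - 10, 2·8 - 10, 2·1 - (-7))
  = (20 - 10, 16 - 10, 2 + 7)
  = (10, 6, 9)

(10, 6, 9)


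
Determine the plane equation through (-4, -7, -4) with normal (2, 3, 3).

The plane through P with normal n = (a, b, c) satisfies n·(r - P) = 0,
i.e. ax + by + cz = a·x₀ + b·y₀ + c·z₀.
d = 2·(-4) + 3·(-7) + 3·(-4)
  = -8 - 21 - 12
  = -41
Equation: 2x + 3y + 3z = -41

2x + 3y + 3z = -41


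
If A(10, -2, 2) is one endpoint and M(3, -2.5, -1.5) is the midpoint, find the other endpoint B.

B = 2M - A
  = (2·3 - 10, 2·(-2.5) - (-2), 2·(-1.5) - 2)
  = (6 - 10, -5 + 2, -3 - 2)
  = (-4, -3, -5)

(-4, -3, -5)


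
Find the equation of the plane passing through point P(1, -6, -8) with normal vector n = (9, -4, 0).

The plane through P with normal n = (a, b, c) satisfies n·(r - P) = 0,
i.e. ax + by + cz = a·x₀ + b·y₀ + c·z₀.
d = 9·1 + (-4)·(-6) + 0·(-8)
  = 9 + 24 + 0
  = 33
Equation: 9x - 4y = 33

9x - 4y = 33


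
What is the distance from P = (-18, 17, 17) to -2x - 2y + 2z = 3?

distance = |a·x₀ + b·y₀ + c·z₀ - d| / √(a² + b² + c²)
  = |(-2)·(-18) + (-2)·17 + 2·17 - 3| / √((-2)² + (-2)² + 2²)
  = |36 - 34 + 34 - 3| / √(4 + 4 + 4)
  = |33| / √12
  = 33 / 3.464
  ≈ 9.526

9.526


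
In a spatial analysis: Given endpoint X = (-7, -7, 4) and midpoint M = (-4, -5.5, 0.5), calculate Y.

Y = 2M - X
  = (2·(-4) - (-7), 2·(-5.5) - (-7), 2·0.5 - 4)
  = (-8 + 7, -11 + 7, 1 - 4)
  = (-1, -4, -3)

(-1, -4, -3)


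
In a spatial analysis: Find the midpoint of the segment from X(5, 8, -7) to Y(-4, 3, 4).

M = ((x₁+x₂)/2, (y₁+y₂)/2, (z₁+z₂)/2)
  = ((5 - 4)/2, (8 + 3)/2, (-7 + 4)/2)
  = (1/2, 11/2, -3/2)
  = (0.5, 5.5, -1.5)

(0.5, 5.5, -1.5)


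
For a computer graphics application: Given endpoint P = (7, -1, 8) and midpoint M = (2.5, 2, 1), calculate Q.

Q = 2M - P
  = (2·2.5 - 7, 2·2 - (-1), 2·1 - 8)
  = (5 - 7, 4 + 1, 2 - 8)
  = (-2, 5, -6)

(-2, 5, -6)


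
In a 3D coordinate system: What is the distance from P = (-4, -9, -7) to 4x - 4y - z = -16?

distance = |a·x₀ + b·y₀ + c·z₀ - d| / √(a² + b² + c²)
  = |4·(-4) + (-4)·(-9) + (-1)·(-7) - (-16)| / √(4² + (-4)² + (-1)²)
  = |-16 + 36 + 7 + 16| / √(16 + 16 + 1)
  = |43| / √33
  = 43 / 5.745
  ≈ 7.485

7.485


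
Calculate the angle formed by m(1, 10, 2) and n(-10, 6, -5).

m·n = 1·(-10) + 10·6 + 2·(-5) = -10 + 60 - 10 = 40
|m| = √(1² + 10² + 2²) = √105 ≈ 10.25
|n| = √((-10)² + 6² + (-5)²) = √161 ≈ 12.69
cos θ = (m·n)/(|m||n|) = 40/(10.25·12.69) ≈ 0.3076
θ = arccos(0.3076) ≈ 72.08°

72.08°


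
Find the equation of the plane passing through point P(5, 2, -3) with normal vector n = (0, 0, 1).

The plane through P with normal n = (a, b, c) satisfies n·(r - P) = 0,
i.e. ax + by + cz = a·x₀ + b·y₀ + c·z₀.
d = 0·5 + 0·2 + 1·(-3)
  = 0 + 0 - 3
  = -3
Equation: z = -3

z = -3


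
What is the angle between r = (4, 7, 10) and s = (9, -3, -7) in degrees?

r·s = 4·9 + 7·(-3) + 10·(-7) = 36 - 21 - 70 = -55
|r| = √(4² + 7² + 10²) = √165 ≈ 12.85
|s| = √(9² + (-3)² + (-7)²) = √139 ≈ 11.79
cos θ = (r·s)/(|r||s|) = -55/(12.85·11.79) ≈ -0.3632
θ = arccos(-0.3632) ≈ 111.3°

111.3°


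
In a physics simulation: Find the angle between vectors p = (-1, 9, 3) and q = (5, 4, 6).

p·q = (-1)·5 + 9·4 + 3·6 = -5 + 36 + 18 = 49
|p| = √((-1)² + 9² + 3²) = √91 ≈ 9.539
|q| = √(5² + 4² + 6²) = √77 ≈ 8.775
cos θ = (p·q)/(|p||q|) = 49/(9.539·8.775) ≈ 0.5854
θ = arccos(0.5854) ≈ 54.17°

54.17°


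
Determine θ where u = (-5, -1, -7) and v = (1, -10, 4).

u·v = (-5)·1 + (-1)·(-10) + (-7)·4 = -5 + 10 - 28 = -23
|u| = √((-5)² + (-1)² + (-7)²) = √75 ≈ 8.66
|v| = √(1² + (-10)² + 4²) = √117 ≈ 10.82
cos θ = (u·v)/(|u||v|) = -23/(8.66·10.82) ≈ -0.2455
θ = arccos(-0.2455) ≈ 104.2°

104.2°


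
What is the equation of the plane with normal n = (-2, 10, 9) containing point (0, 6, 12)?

The plane through P with normal n = (a, b, c) satisfies n·(r - P) = 0,
i.e. ax + by + cz = a·x₀ + b·y₀ + c·z₀.
d = (-2)·0 + 10·6 + 9·12
  = 0 + 60 + 108
  = 168
Equation: -2x + 10y + 9z = 168

-2x + 10y + 9z = 168


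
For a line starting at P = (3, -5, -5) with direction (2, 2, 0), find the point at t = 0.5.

P(t) = P + t·d
  = (3 + 2·0.5, -5 + 2·0.5, -5 + 0·0.5)
  = (3 + 1, -5 + 1, -5 + 0)
  = (4, -4, -5)

(4, -4, -5)


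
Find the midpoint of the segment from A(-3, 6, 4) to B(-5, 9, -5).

M = ((x₁+x₂)/2, (y₁+y₂)/2, (z₁+z₂)/2)
  = ((-3 - 5)/2, (6 + 9)/2, (4 - 5)/2)
  = (-8/2, 15/2, -1/2)
  = (-4, 7.5, -0.5)

(-4, 7.5, -0.5)


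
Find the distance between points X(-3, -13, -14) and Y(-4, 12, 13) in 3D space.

d = √[(x₂-x₁)² + (y₂-y₁)² + (z₂-z₁)²]
  = √[(-1)² + 25² + 27²]
  = √[1 + 625 + 729]
  = √1355
  ≈ 36.81

36.81


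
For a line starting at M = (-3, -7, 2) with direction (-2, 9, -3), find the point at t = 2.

P(t) = M + t·d
  = (-3 + (-2)·2, -7 + 9·2, 2 + (-3)·2)
  = (-3 - 4, -7 + 18, 2 - 6)
  = (-7, 11, -4)

(-7, 11, -4)


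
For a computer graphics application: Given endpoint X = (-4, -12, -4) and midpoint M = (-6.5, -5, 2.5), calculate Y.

Y = 2M - X
  = (2·(-6.5) - (-4), 2·(-5) - (-12), 2·2.5 - (-4))
  = (-13 + 4, -10 + 12, 5 + 4)
  = (-9, 2, 9)

(-9, 2, 9)


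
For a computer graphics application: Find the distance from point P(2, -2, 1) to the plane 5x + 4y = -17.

distance = |a·x₀ + b·y₀ + c·z₀ - d| / √(a² + b² + c²)
  = |5·2 + 4·(-2) + 0·1 - (-17)| / √(5² + 4² + 0²)
  = |10 - 8 + 0 + 17| / √(25 + 16 + 0)
  = |19| / √41
  = 19 / 6.403
  ≈ 2.967

2.967


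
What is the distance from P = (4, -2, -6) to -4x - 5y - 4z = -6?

distance = |a·x₀ + b·y₀ + c·z₀ - d| / √(a² + b² + c²)
  = |(-4)·4 + (-5)·(-2) + (-4)·(-6) - (-6)| / √((-4)² + (-5)² + (-4)²)
  = |-16 + 10 + 24 + 6| / √(16 + 25 + 16)
  = |24| / √57
  = 24 / 7.55
  ≈ 3.179

3.179


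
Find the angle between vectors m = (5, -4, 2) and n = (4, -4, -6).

m·n = 5·4 + (-4)·(-4) + 2·(-6) = 20 + 16 - 12 = 24
|m| = √(5² + (-4)² + 2²) = √45 ≈ 6.708
|n| = √(4² + (-4)² + (-6)²) = √68 ≈ 8.246
cos θ = (m·n)/(|m||n|) = 24/(6.708·8.246) ≈ 0.4339
θ = arccos(0.4339) ≈ 64.29°

64.29°


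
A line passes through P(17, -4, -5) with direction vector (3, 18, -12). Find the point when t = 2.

P(t) = P + t·d
  = (17 + 3·2, -4 + 18·2, -5 + (-12)·2)
  = (17 + 6, -4 + 36, -5 - 24)
  = (23, 32, -29)

(23, 32, -29)


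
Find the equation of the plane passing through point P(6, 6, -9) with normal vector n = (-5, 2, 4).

The plane through P with normal n = (a, b, c) satisfies n·(r - P) = 0,
i.e. ax + by + cz = a·x₀ + b·y₀ + c·z₀.
d = (-5)·6 + 2·6 + 4·(-9)
  = -30 + 12 - 36
  = -54
Equation: -5x + 2y + 4z = -54

-5x + 2y + 4z = -54


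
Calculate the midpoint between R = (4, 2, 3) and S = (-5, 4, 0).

M = ((x₁+x₂)/2, (y₁+y₂)/2, (z₁+z₂)/2)
  = ((4 - 5)/2, (2 + 4)/2, (3 + 0)/2)
  = (-1/2, 6/2, 3/2)
  = (-0.5, 3, 1.5)

(-0.5, 3, 1.5)


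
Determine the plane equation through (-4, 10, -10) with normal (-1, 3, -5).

The plane through P with normal n = (a, b, c) satisfies n·(r - P) = 0,
i.e. ax + by + cz = a·x₀ + b·y₀ + c·z₀.
d = (-1)·(-4) + 3·10 + (-5)·(-10)
  = 4 + 30 + 50
  = 84
Equation: -x + 3y - 5z = 84

-x + 3y - 5z = 84


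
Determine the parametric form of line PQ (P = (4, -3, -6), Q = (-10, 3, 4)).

Direction vector d = Q - P = (-10 - 4, 3 + 3, 4 + 6) = (-14, 6, 10)
Parametric form r = P + t·d:
x = 4 - 14t, y = -3 + 6t, z = -6 + 10t

x = 4 - 14t, y = -3 + 6t, z = -6 + 10t


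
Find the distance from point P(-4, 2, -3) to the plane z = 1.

distance = |a·x₀ + b·y₀ + c·z₀ - d| / √(a² + b² + c²)
  = |0·(-4) + 0·2 + 1·(-3) - 1| / √(0² + 0² + 1²)
  = |0 + 0 - 3 - 1| / √(0 + 0 + 1)
  = |-4| / √1
  = 4 / 1
  ≈ 4

4


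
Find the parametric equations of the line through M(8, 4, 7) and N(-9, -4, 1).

Direction vector d = N - M = (-9 - 8, -4 - 4, 1 - 7) = (-17, -8, -6)
Parametric form r = M + t·d:
x = 8 - 17t, y = 4 - 8t, z = 7 - 6t

x = 8 - 17t, y = 4 - 8t, z = 7 - 6t


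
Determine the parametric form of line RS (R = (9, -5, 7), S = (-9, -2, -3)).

Direction vector d = S - R = (-9 - 9, -2 + 5, -3 - 7) = (-18, 3, -10)
Parametric form r = R + t·d:
x = 9 - 18t, y = -5 + 3t, z = 7 - 10t

x = 9 - 18t, y = -5 + 3t, z = 7 - 10t


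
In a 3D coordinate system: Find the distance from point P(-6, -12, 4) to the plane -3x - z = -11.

distance = |a·x₀ + b·y₀ + c·z₀ - d| / √(a² + b² + c²)
  = |(-3)·(-6) + 0·(-12) + (-1)·4 - (-11)| / √((-3)² + 0² + (-1)²)
  = |18 + 0 - 4 + 11| / √(9 + 0 + 1)
  = |25| / √10
  = 25 / 3.162
  ≈ 7.906

7.906


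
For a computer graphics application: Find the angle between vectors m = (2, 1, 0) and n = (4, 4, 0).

m·n = 2·4 + 1·4 + 0·0 = 8 + 4 + 0 = 12
|m| = √(2² + 1² + 0²) = √5 ≈ 2.236
|n| = √(4² + 4² + 0²) = √32 ≈ 5.657
cos θ = (m·n)/(|m||n|) = 12/(2.236·5.657) ≈ 0.9487
θ = arccos(0.9487) ≈ 18.43°

18.43°


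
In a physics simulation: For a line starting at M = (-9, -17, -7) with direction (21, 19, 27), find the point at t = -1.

P(t) = M + t·d
  = (-9 + 21·(-1), -17 + 19·(-1), -7 + 27·(-1))
  = (-9 - 21, -17 - 19, -7 - 27)
  = (-30, -36, -34)

(-30, -36, -34)


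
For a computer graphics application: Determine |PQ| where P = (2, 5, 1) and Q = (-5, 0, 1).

d = √[(x₂-x₁)² + (y₂-y₁)² + (z₂-z₁)²]
  = √[(-7)² + (-5)² + 0²]
  = √[49 + 25 + 0]
  = √74
  ≈ 8.602

8.602


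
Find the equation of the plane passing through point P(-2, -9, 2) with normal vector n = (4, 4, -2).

The plane through P with normal n = (a, b, c) satisfies n·(r - P) = 0,
i.e. ax + by + cz = a·x₀ + b·y₀ + c·z₀.
d = 4·(-2) + 4·(-9) + (-2)·2
  = -8 - 36 - 4
  = -48
Equation: 4x + 4y - 2z = -48

4x + 4y - 2z = -48


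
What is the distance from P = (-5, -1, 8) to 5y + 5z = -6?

distance = |a·x₀ + b·y₀ + c·z₀ - d| / √(a² + b² + c²)
  = |0·(-5) + 5·(-1) + 5·8 - (-6)| / √(0² + 5² + 5²)
  = |0 - 5 + 40 + 6| / √(0 + 25 + 25)
  = |41| / √50
  = 41 / 7.071
  ≈ 5.798

5.798


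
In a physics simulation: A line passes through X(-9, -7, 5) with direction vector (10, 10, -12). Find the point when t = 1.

P(t) = X + t·d
  = (-9 + 10·1, -7 + 10·1, 5 + (-12)·1)
  = (-9 + 10, -7 + 10, 5 - 12)
  = (1, 3, -7)

(1, 3, -7)


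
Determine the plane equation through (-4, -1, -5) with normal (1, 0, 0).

The plane through P with normal n = (a, b, c) satisfies n·(r - P) = 0,
i.e. ax + by + cz = a·x₀ + b·y₀ + c·z₀.
d = 1·(-4) + 0·(-1) + 0·(-5)
  = -4 + 0 + 0
  = -4
Equation: x = -4

x = -4


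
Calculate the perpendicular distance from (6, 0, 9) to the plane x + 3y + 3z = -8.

distance = |a·x₀ + b·y₀ + c·z₀ - d| / √(a² + b² + c²)
  = |1·6 + 3·0 + 3·9 - (-8)| / √(1² + 3² + 3²)
  = |6 + 0 + 27 + 8| / √(1 + 9 + 9)
  = |41| / √19
  = 41 / 4.359
  ≈ 9.406

9.406


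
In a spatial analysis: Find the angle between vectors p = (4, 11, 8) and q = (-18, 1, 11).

p·q = 4·(-18) + 11·1 + 8·11 = -72 + 11 + 88 = 27
|p| = √(4² + 11² + 8²) = √201 ≈ 14.18
|q| = √((-18)² + 1² + 11²) = √446 ≈ 21.12
cos θ = (p·q)/(|p||q|) = 27/(14.18·21.12) ≈ 0.09018
θ = arccos(0.09018) ≈ 84.83°

84.83°


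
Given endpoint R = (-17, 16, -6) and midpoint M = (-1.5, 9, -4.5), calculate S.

S = 2M - R
  = (2·(-1.5) - (-17), 2·9 - 16, 2·(-4.5) - (-6))
  = (-3 + 17, 18 - 16, -9 + 6)
  = (14, 2, -3)

(14, 2, -3)


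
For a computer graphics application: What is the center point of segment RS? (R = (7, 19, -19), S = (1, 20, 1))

M = ((x₁+x₂)/2, (y₁+y₂)/2, (z₁+z₂)/2)
  = ((7 + 1)/2, (19 + 20)/2, (-19 + 1)/2)
  = (8/2, 39/2, -18/2)
  = (4, 19.5, -9)

(4, 19.5, -9)


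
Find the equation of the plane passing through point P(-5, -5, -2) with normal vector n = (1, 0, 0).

The plane through P with normal n = (a, b, c) satisfies n·(r - P) = 0,
i.e. ax + by + cz = a·x₀ + b·y₀ + c·z₀.
d = 1·(-5) + 0·(-5) + 0·(-2)
  = -5 + 0 + 0
  = -5
Equation: x = -5

x = -5


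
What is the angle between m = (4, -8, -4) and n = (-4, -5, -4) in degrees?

m·n = 4·(-4) + (-8)·(-5) + (-4)·(-4) = -16 + 40 + 16 = 40
|m| = √(4² + (-8)² + (-4)²) = √96 ≈ 9.798
|n| = √((-4)² + (-5)² + (-4)²) = √57 ≈ 7.55
cos θ = (m·n)/(|m||n|) = 40/(9.798·7.55) ≈ 0.5407
θ = arccos(0.5407) ≈ 57.27°

57.27°


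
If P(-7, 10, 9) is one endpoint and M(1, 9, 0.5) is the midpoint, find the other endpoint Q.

Q = 2M - P
  = (2·1 - (-7), 2·9 - 10, 2·0.5 - 9)
  = (2 + 7, 18 - 10, 1 - 9)
  = (9, 8, -8)

(9, 8, -8)


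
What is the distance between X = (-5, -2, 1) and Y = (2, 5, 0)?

d = √[(x₂-x₁)² + (y₂-y₁)² + (z₂-z₁)²]
  = √[7² + 7² + (-1)²]
  = √[49 + 49 + 1]
  = √99
  ≈ 9.95

9.95


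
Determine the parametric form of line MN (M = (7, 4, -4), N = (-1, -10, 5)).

Direction vector d = N - M = (-1 - 7, -10 - 4, 5 + 4) = (-8, -14, 9)
Parametric form r = M + t·d:
x = 7 - 8t, y = 4 - 14t, z = -4 + 9t

x = 7 - 8t, y = 4 - 14t, z = -4 + 9t


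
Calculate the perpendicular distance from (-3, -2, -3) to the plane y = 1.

distance = |a·x₀ + b·y₀ + c·z₀ - d| / √(a² + b² + c²)
  = |0·(-3) + 1·(-2) + 0·(-3) - 1| / √(0² + 1² + 0²)
  = |0 - 2 + 0 - 1| / √(0 + 1 + 0)
  = |-3| / √1
  = 3 / 1
  ≈ 3

3


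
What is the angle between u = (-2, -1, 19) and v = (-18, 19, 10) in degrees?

u·v = (-2)·(-18) + (-1)·19 + 19·10 = 36 - 19 + 190 = 207
|u| = √((-2)² + (-1)² + 19²) = √366 ≈ 19.13
|v| = √((-18)² + 19² + 10²) = √785 ≈ 28.02
cos θ = (u·v)/(|u||v|) = 207/(19.13·28.02) ≈ 0.3862
θ = arccos(0.3862) ≈ 67.28°

67.28°


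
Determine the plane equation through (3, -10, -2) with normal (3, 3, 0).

The plane through P with normal n = (a, b, c) satisfies n·(r - P) = 0,
i.e. ax + by + cz = a·x₀ + b·y₀ + c·z₀.
d = 3·3 + 3·(-10) + 0·(-2)
  = 9 - 30 + 0
  = -21
Equation: 3x + 3y = -21

3x + 3y = -21


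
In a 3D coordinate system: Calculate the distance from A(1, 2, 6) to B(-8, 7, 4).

d = √[(x₂-x₁)² + (y₂-y₁)² + (z₂-z₁)²]
  = √[(-9)² + 5² + (-2)²]
  = √[81 + 25 + 4]
  = √110
  ≈ 10.49

10.49


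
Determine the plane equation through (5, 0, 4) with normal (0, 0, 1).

The plane through P with normal n = (a, b, c) satisfies n·(r - P) = 0,
i.e. ax + by + cz = a·x₀ + b·y₀ + c·z₀.
d = 0·5 + 0·0 + 1·4
  = 0 + 0 + 4
  = 4
Equation: z = 4

z = 4


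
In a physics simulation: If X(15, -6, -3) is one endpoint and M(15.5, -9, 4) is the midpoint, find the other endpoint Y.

Y = 2M - X
  = (2·15.5 - 15, 2·(-9) - (-6), 2·4 - (-3))
  = (31 - 15, -18 + 6, 8 + 3)
  = (16, -12, 11)

(16, -12, 11)


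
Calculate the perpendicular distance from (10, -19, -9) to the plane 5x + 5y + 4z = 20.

distance = |a·x₀ + b·y₀ + c·z₀ - d| / √(a² + b² + c²)
  = |5·10 + 5·(-19) + 4·(-9) - 20| / √(5² + 5² + 4²)
  = |50 - 95 - 36 - 20| / √(25 + 25 + 16)
  = |-101| / √66
  = 101 / 8.124
  ≈ 12.43

12.43


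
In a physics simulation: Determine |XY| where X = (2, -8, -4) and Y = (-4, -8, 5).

d = √[(x₂-x₁)² + (y₂-y₁)² + (z₂-z₁)²]
  = √[(-6)² + 0² + 9²]
  = √[36 + 0 + 81]
  = √117
  ≈ 10.82

10.82


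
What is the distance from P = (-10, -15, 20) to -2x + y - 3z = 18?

distance = |a·x₀ + b·y₀ + c·z₀ - d| / √(a² + b² + c²)
  = |(-2)·(-10) + 1·(-15) + (-3)·20 - 18| / √((-2)² + 1² + (-3)²)
  = |20 - 15 - 60 - 18| / √(4 + 1 + 9)
  = |-73| / √14
  = 73 / 3.742
  ≈ 19.51

19.51


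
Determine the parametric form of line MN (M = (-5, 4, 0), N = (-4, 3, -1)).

Direction vector d = N - M = (-4 + 5, 3 - 4, -1 + 0) = (1, -1, -1)
Parametric form r = M + t·d:
x = -5 + t, y = 4 - t, z = 0 - t

x = -5 + t, y = 4 - t, z = 0 - t


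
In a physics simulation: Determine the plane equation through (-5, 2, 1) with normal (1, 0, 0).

The plane through P with normal n = (a, b, c) satisfies n·(r - P) = 0,
i.e. ax + by + cz = a·x₀ + b·y₀ + c·z₀.
d = 1·(-5) + 0·2 + 0·1
  = -5 + 0 + 0
  = -5
Equation: x = -5

x = -5


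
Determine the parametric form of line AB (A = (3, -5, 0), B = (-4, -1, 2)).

Direction vector d = B - A = (-4 - 3, -1 + 5, 2 + 0) = (-7, 4, 2)
Parametric form r = A + t·d:
x = 3 - 7t, y = -5 + 4t, z = 0 + 2t

x = 3 - 7t, y = -5 + 4t, z = 0 + 2t


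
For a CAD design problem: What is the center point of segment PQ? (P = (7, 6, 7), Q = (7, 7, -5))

M = ((x₁+x₂)/2, (y₁+y₂)/2, (z₁+z₂)/2)
  = ((7 + 7)/2, (6 + 7)/2, (7 - 5)/2)
  = (14/2, 13/2, 2/2)
  = (7, 6.5, 1)

(7, 6.5, 1)


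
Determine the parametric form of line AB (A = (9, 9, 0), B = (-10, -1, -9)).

Direction vector d = B - A = (-10 - 9, -1 - 9, -9 + 0) = (-19, -10, -9)
Parametric form r = A + t·d:
x = 9 - 19t, y = 9 - 10t, z = 0 - 9t

x = 9 - 19t, y = 9 - 10t, z = 0 - 9t


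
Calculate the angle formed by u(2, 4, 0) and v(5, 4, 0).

u·v = 2·5 + 4·4 + 0·0 = 10 + 16 + 0 = 26
|u| = √(2² + 4² + 0²) = √20 ≈ 4.472
|v| = √(5² + 4² + 0²) = √41 ≈ 6.403
cos θ = (u·v)/(|u||v|) = 26/(4.472·6.403) ≈ 0.908
θ = arccos(0.908) ≈ 24.78°

24.78°


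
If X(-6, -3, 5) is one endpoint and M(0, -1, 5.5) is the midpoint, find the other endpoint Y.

Y = 2M - X
  = (2·0 - (-6), 2·(-1) - (-3), 2·5.5 - 5)
  = (0 + 6, -2 + 3, 11 - 5)
  = (6, 1, 6)

(6, 1, 6)


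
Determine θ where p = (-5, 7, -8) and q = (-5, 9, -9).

p·q = (-5)·(-5) + 7·9 + (-8)·(-9) = 25 + 63 + 72 = 160
|p| = √((-5)² + 7² + (-8)²) = √138 ≈ 11.75
|q| = √((-5)² + 9² + (-9)²) = √187 ≈ 13.67
cos θ = (p·q)/(|p||q|) = 160/(11.75·13.67) ≈ 0.996
θ = arccos(0.996) ≈ 5.126°

5.126°


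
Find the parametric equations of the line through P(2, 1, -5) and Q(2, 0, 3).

Direction vector d = Q - P = (2 - 2, 0 - 1, 3 + 5) = (0, -1, 8)
Parametric form r = P + t·d:
x = 2, y = 1 - t, z = -5 + 8t

x = 2, y = 1 - t, z = -5 + 8t


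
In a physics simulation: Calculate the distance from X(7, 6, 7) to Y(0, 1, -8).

d = √[(x₂-x₁)² + (y₂-y₁)² + (z₂-z₁)²]
  = √[(-7)² + (-5)² + (-15)²]
  = √[49 + 25 + 225]
  = √299
  ≈ 17.29

17.29


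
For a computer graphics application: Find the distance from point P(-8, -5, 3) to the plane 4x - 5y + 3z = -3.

distance = |a·x₀ + b·y₀ + c·z₀ - d| / √(a² + b² + c²)
  = |4·(-8) + (-5)·(-5) + 3·3 - (-3)| / √(4² + (-5)² + 3²)
  = |-32 + 25 + 9 + 3| / √(16 + 25 + 9)
  = |5| / √50
  = 5 / 7.071
  ≈ 0.7071

0.7071


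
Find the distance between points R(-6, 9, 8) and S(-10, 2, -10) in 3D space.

d = √[(x₂-x₁)² + (y₂-y₁)² + (z₂-z₁)²]
  = √[(-4)² + (-7)² + (-18)²]
  = √[16 + 49 + 324]
  = √389
  ≈ 19.72

19.72


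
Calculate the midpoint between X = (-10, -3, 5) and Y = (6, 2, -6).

M = ((x₁+x₂)/2, (y₁+y₂)/2, (z₁+z₂)/2)
  = ((-10 + 6)/2, (-3 + 2)/2, (5 - 6)/2)
  = (-4/2, -1/2, -1/2)
  = (-2, -0.5, -0.5)

(-2, -0.5, -0.5)


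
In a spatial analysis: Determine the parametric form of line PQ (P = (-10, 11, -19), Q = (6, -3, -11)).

Direction vector d = Q - P = (6 + 10, -3 - 11, -11 + 19) = (16, -14, 8)
Parametric form r = P + t·d:
x = -10 + 16t, y = 11 - 14t, z = -19 + 8t

x = -10 + 16t, y = 11 - 14t, z = -19 + 8t


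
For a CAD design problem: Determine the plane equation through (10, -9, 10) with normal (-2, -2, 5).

The plane through P with normal n = (a, b, c) satisfies n·(r - P) = 0,
i.e. ax + by + cz = a·x₀ + b·y₀ + c·z₀.
d = (-2)·10 + (-2)·(-9) + 5·10
  = -20 + 18 + 50
  = 48
Equation: -2x - 2y + 5z = 48

-2x - 2y + 5z = 48


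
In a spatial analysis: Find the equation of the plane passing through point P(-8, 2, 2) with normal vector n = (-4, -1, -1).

The plane through P with normal n = (a, b, c) satisfies n·(r - P) = 0,
i.e. ax + by + cz = a·x₀ + b·y₀ + c·z₀.
d = (-4)·(-8) + (-1)·2 + (-1)·2
  = 32 - 2 - 2
  = 28
Equation: -4x - y - z = 28

-4x - y - z = 28


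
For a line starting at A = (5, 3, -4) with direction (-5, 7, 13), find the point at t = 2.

P(t) = A + t·d
  = (5 + (-5)·2, 3 + 7·2, -4 + 13·2)
  = (5 - 10, 3 + 14, -4 + 26)
  = (-5, 17, 22)

(-5, 17, 22)


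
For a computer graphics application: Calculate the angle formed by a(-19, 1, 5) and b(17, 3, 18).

a·b = (-19)·17 + 1·3 + 5·18 = -323 + 3 + 90 = -230
|a| = √((-19)² + 1² + 5²) = √387 ≈ 19.67
|b| = √(17² + 3² + 18²) = √622 ≈ 24.94
cos θ = (a·b)/(|a||b|) = -230/(19.67·24.94) ≈ -0.4688
θ = arccos(-0.4688) ≈ 118°

118°


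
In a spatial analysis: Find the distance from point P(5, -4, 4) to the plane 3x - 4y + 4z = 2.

distance = |a·x₀ + b·y₀ + c·z₀ - d| / √(a² + b² + c²)
  = |3·5 + (-4)·(-4) + 4·4 - 2| / √(3² + (-4)² + 4²)
  = |15 + 16 + 16 - 2| / √(9 + 16 + 16)
  = |45| / √41
  = 45 / 6.403
  ≈ 7.028

7.028


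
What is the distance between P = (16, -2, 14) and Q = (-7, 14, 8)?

d = √[(x₂-x₁)² + (y₂-y₁)² + (z₂-z₁)²]
  = √[(-23)² + 16² + (-6)²]
  = √[529 + 256 + 36]
  = √821
  ≈ 28.65

28.65


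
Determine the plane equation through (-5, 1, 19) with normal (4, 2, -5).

The plane through P with normal n = (a, b, c) satisfies n·(r - P) = 0,
i.e. ax + by + cz = a·x₀ + b·y₀ + c·z₀.
d = 4·(-5) + 2·1 + (-5)·19
  = -20 + 2 - 95
  = -113
Equation: 4x + 2y - 5z = -113

4x + 2y - 5z = -113


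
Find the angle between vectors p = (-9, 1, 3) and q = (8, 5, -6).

p·q = (-9)·8 + 1·5 + 3·(-6) = -72 + 5 - 18 = -85
|p| = √((-9)² + 1² + 3²) = √91 ≈ 9.539
|q| = √(8² + 5² + (-6)²) = √125 ≈ 11.18
cos θ = (p·q)/(|p||q|) = -85/(9.539·11.18) ≈ -0.797
θ = arccos(-0.797) ≈ 142.8°

142.8°


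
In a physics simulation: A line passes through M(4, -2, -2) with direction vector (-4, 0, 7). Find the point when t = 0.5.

P(t) = M + t·d
  = (4 + (-4)·0.5, -2 + 0·0.5, -2 + 7·0.5)
  = (4 - 2, -2 + 0, -2 + 3.5)
  = (2, -2, 1.5)

(2, -2, 1.5)


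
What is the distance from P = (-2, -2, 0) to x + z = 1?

distance = |a·x₀ + b·y₀ + c·z₀ - d| / √(a² + b² + c²)
  = |1·(-2) + 0·(-2) + 1·0 - 1| / √(1² + 0² + 1²)
  = |-2 + 0 + 0 - 1| / √(1 + 0 + 1)
  = |-3| / √2
  = 3 / 1.414
  ≈ 2.121

2.121


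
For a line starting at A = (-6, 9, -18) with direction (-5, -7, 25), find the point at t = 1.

P(t) = A + t·d
  = (-6 + (-5)·1, 9 + (-7)·1, -18 + 25·1)
  = (-6 - 5, 9 - 7, -18 + 25)
  = (-11, 2, 7)

(-11, 2, 7)


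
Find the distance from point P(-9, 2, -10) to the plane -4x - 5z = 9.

distance = |a·x₀ + b·y₀ + c·z₀ - d| / √(a² + b² + c²)
  = |(-4)·(-9) + 0·2 + (-5)·(-10) - 9| / √((-4)² + 0² + (-5)²)
  = |36 + 0 + 50 - 9| / √(16 + 0 + 25)
  = |77| / √41
  = 77 / 6.403
  ≈ 12.03

12.03


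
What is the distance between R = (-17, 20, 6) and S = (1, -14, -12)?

d = √[(x₂-x₁)² + (y₂-y₁)² + (z₂-z₁)²]
  = √[18² + (-34)² + (-18)²]
  = √[324 + 1156 + 324]
  = √1804
  ≈ 42.47

42.47


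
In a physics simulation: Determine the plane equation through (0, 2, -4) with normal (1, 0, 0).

The plane through P with normal n = (a, b, c) satisfies n·(r - P) = 0,
i.e. ax + by + cz = a·x₀ + b·y₀ + c·z₀.
d = 1·0 + 0·2 + 0·(-4)
  = 0 + 0 + 0
  = 0
Equation: x = 0

x = 0


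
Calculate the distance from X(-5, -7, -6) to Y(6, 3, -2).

d = √[(x₂-x₁)² + (y₂-y₁)² + (z₂-z₁)²]
  = √[11² + 10² + 4²]
  = √[121 + 100 + 16]
  = √237
  ≈ 15.39

15.39


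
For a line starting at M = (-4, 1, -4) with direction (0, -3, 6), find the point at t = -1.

P(t) = M + t·d
  = (-4 + 0·(-1), 1 + (-3)·(-1), -4 + 6·(-1))
  = (-4 + 0, 1 + 3, -4 - 6)
  = (-4, 4, -10)

(-4, 4, -10)


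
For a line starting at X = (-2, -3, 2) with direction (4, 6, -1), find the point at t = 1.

P(t) = X + t·d
  = (-2 + 4·1, -3 + 6·1, 2 + (-1)·1)
  = (-2 + 4, -3 + 6, 2 - 1)
  = (2, 3, 1)

(2, 3, 1)


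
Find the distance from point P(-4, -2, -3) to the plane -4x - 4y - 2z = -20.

distance = |a·x₀ + b·y₀ + c·z₀ - d| / √(a² + b² + c²)
  = |(-4)·(-4) + (-4)·(-2) + (-2)·(-3) - (-20)| / √((-4)² + (-4)² + (-2)²)
  = |16 + 8 + 6 + 20| / √(16 + 16 + 4)
  = |50| / √36
  = 50 / 6
  ≈ 8.333

8.333


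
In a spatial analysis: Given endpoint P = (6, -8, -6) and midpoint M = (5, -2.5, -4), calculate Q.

Q = 2M - P
  = (2·5 - 6, 2·(-2.5) - (-8), 2·(-4) - (-6))
  = (10 - 6, -5 + 8, -8 + 6)
  = (4, 3, -2)

(4, 3, -2)


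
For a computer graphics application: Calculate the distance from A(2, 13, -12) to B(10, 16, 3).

d = √[(x₂-x₁)² + (y₂-y₁)² + (z₂-z₁)²]
  = √[8² + 3² + 15²]
  = √[64 + 9 + 225]
  = √298
  ≈ 17.26

17.26


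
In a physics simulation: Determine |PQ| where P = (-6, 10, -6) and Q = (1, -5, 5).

d = √[(x₂-x₁)² + (y₂-y₁)² + (z₂-z₁)²]
  = √[7² + (-15)² + 11²]
  = √[49 + 225 + 121]
  = √395
  ≈ 19.87

19.87


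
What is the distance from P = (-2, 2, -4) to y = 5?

distance = |a·x₀ + b·y₀ + c·z₀ - d| / √(a² + b² + c²)
  = |0·(-2) + 1·2 + 0·(-4) - 5| / √(0² + 1² + 0²)
  = |0 + 2 + 0 - 5| / √(0 + 1 + 0)
  = |-3| / √1
  = 3 / 1
  ≈ 3

3


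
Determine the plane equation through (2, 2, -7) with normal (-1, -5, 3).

The plane through P with normal n = (a, b, c) satisfies n·(r - P) = 0,
i.e. ax + by + cz = a·x₀ + b·y₀ + c·z₀.
d = (-1)·2 + (-5)·2 + 3·(-7)
  = -2 - 10 - 21
  = -33
Equation: -x - 5y + 3z = -33

-x - 5y + 3z = -33


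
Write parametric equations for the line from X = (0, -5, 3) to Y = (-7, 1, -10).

Direction vector d = Y - X = (-7 + 0, 1 + 5, -10 - 3) = (-7, 6, -13)
Parametric form r = X + t·d:
x = 0 - 7t, y = -5 + 6t, z = 3 - 13t

x = 0 - 7t, y = -5 + 6t, z = 3 - 13t


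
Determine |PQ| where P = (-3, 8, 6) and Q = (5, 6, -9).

d = √[(x₂-x₁)² + (y₂-y₁)² + (z₂-z₁)²]
  = √[8² + (-2)² + (-15)²]
  = √[64 + 4 + 225]
  = √293
  ≈ 17.12

17.12


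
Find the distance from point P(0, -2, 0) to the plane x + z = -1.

distance = |a·x₀ + b·y₀ + c·z₀ - d| / √(a² + b² + c²)
  = |1·0 + 0·(-2) + 1·0 - (-1)| / √(1² + 0² + 1²)
  = |0 + 0 + 0 + 1| / √(1 + 0 + 1)
  = |1| / √2
  = 1 / 1.414
  ≈ 0.7071

0.7071


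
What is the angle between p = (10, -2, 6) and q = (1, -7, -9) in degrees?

p·q = 10·1 + (-2)·(-7) + 6·(-9) = 10 + 14 - 54 = -30
|p| = √(10² + (-2)² + 6²) = √140 ≈ 11.83
|q| = √(1² + (-7)² + (-9)²) = √131 ≈ 11.45
cos θ = (p·q)/(|p||q|) = -30/(11.83·11.45) ≈ -0.2215
θ = arccos(-0.2215) ≈ 102.8°

102.8°


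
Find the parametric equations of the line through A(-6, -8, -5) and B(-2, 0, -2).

Direction vector d = B - A = (-2 + 6, 0 + 8, -2 + 5) = (4, 8, 3)
Parametric form r = A + t·d:
x = -6 + 4t, y = -8 + 8t, z = -5 + 3t

x = -6 + 4t, y = -8 + 8t, z = -5 + 3t


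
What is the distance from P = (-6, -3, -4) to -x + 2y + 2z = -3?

distance = |a·x₀ + b·y₀ + c·z₀ - d| / √(a² + b² + c²)
  = |(-1)·(-6) + 2·(-3) + 2·(-4) - (-3)| / √((-1)² + 2² + 2²)
  = |6 - 6 - 8 + 3| / √(1 + 4 + 4)
  = |-5| / √9
  = 5 / 3
  ≈ 1.667

1.667


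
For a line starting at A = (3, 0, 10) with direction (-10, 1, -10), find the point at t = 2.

P(t) = A + t·d
  = (3 + (-10)·2, 0 + 1·2, 10 + (-10)·2)
  = (3 - 20, 0 + 2, 10 - 20)
  = (-17, 2, -10)

(-17, 2, -10)


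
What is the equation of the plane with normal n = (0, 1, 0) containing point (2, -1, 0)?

The plane through P with normal n = (a, b, c) satisfies n·(r - P) = 0,
i.e. ax + by + cz = a·x₀ + b·y₀ + c·z₀.
d = 0·2 + 1·(-1) + 0·0
  = 0 - 1 + 0
  = -1
Equation: y = -1

y = -1


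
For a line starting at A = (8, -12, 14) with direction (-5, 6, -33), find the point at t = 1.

P(t) = A + t·d
  = (8 + (-5)·1, -12 + 6·1, 14 + (-33)·1)
  = (8 - 5, -12 + 6, 14 - 33)
  = (3, -6, -19)

(3, -6, -19)


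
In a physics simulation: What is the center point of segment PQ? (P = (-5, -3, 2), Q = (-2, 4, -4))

M = ((x₁+x₂)/2, (y₁+y₂)/2, (z₁+z₂)/2)
  = ((-5 - 2)/2, (-3 + 4)/2, (2 - 4)/2)
  = (-7/2, 1/2, -2/2)
  = (-3.5, 0.5, -1)

(-3.5, 0.5, -1)


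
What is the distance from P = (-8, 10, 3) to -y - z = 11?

distance = |a·x₀ + b·y₀ + c·z₀ - d| / √(a² + b² + c²)
  = |0·(-8) + (-1)·10 + (-1)·3 - 11| / √(0² + (-1)² + (-1)²)
  = |0 - 10 - 3 - 11| / √(0 + 1 + 1)
  = |-24| / √2
  = 24 / 1.414
  ≈ 16.97

16.97


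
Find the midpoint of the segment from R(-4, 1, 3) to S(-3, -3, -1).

M = ((x₁+x₂)/2, (y₁+y₂)/2, (z₁+z₂)/2)
  = ((-4 - 3)/2, (1 - 3)/2, (3 - 1)/2)
  = (-7/2, -2/2, 2/2)
  = (-3.5, -1, 1)

(-3.5, -1, 1)


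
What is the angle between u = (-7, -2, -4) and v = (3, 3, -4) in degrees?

u·v = (-7)·3 + (-2)·3 + (-4)·(-4) = -21 - 6 + 16 = -11
|u| = √((-7)² + (-2)² + (-4)²) = √69 ≈ 8.307
|v| = √(3² + 3² + (-4)²) = √34 ≈ 5.831
cos θ = (u·v)/(|u||v|) = -11/(8.307·5.831) ≈ -0.2271
θ = arccos(-0.2271) ≈ 103.1°

103.1°


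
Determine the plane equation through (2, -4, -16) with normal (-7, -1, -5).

The plane through P with normal n = (a, b, c) satisfies n·(r - P) = 0,
i.e. ax + by + cz = a·x₀ + b·y₀ + c·z₀.
d = (-7)·2 + (-1)·(-4) + (-5)·(-16)
  = -14 + 4 + 80
  = 70
Equation: -7x - y - 5z = 70

-7x - y - 5z = 70


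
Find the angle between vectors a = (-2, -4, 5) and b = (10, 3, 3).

a·b = (-2)·10 + (-4)·3 + 5·3 = -20 - 12 + 15 = -17
|a| = √((-2)² + (-4)² + 5²) = √45 ≈ 6.708
|b| = √(10² + 3² + 3²) = √118 ≈ 10.86
cos θ = (a·b)/(|a||b|) = -17/(6.708·10.86) ≈ -0.2333
θ = arccos(-0.2333) ≈ 103.5°

103.5°


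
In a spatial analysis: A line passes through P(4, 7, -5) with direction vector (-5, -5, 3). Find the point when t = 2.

P(t) = P + t·d
  = (4 + (-5)·2, 7 + (-5)·2, -5 + 3·2)
  = (4 - 10, 7 - 10, -5 + 6)
  = (-6, -3, 1)

(-6, -3, 1)


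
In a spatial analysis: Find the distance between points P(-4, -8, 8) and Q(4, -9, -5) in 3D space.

d = √[(x₂-x₁)² + (y₂-y₁)² + (z₂-z₁)²]
  = √[8² + (-1)² + (-13)²]
  = √[64 + 1 + 169]
  = √234
  ≈ 15.3

15.3


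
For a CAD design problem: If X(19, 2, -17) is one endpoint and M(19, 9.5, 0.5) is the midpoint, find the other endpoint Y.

Y = 2M - X
  = (2·19 - 19, 2·9.5 - 2, 2·0.5 - (-17))
  = (38 - 19, 19 - 2, 1 + 17)
  = (19, 17, 18)

(19, 17, 18)


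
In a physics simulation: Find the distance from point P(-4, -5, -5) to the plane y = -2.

distance = |a·x₀ + b·y₀ + c·z₀ - d| / √(a² + b² + c²)
  = |0·(-4) + 1·(-5) + 0·(-5) - (-2)| / √(0² + 1² + 0²)
  = |0 - 5 + 0 + 2| / √(0 + 1 + 0)
  = |-3| / √1
  = 3 / 1
  ≈ 3

3


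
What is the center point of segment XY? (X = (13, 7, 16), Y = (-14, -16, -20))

M = ((x₁+x₂)/2, (y₁+y₂)/2, (z₁+z₂)/2)
  = ((13 - 14)/2, (7 - 16)/2, (16 - 20)/2)
  = (-1/2, -9/2, -4/2)
  = (-0.5, -4.5, -2)

(-0.5, -4.5, -2)


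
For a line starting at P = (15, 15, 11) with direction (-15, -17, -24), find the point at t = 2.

P(t) = P + t·d
  = (15 + (-15)·2, 15 + (-17)·2, 11 + (-24)·2)
  = (15 - 30, 15 - 34, 11 - 48)
  = (-15, -19, -37)

(-15, -19, -37)


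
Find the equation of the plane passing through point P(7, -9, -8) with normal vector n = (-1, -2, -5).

The plane through P with normal n = (a, b, c) satisfies n·(r - P) = 0,
i.e. ax + by + cz = a·x₀ + b·y₀ + c·z₀.
d = (-1)·7 + (-2)·(-9) + (-5)·(-8)
  = -7 + 18 + 40
  = 51
Equation: -x - 2y - 5z = 51

-x - 2y - 5z = 51


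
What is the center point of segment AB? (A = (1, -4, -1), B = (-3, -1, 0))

M = ((x₁+x₂)/2, (y₁+y₂)/2, (z₁+z₂)/2)
  = ((1 - 3)/2, (-4 - 1)/2, (-1 + 0)/2)
  = (-2/2, -5/2, -1/2)
  = (-1, -2.5, -0.5)

(-1, -2.5, -0.5)


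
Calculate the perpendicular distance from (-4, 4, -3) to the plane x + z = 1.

distance = |a·x₀ + b·y₀ + c·z₀ - d| / √(a² + b² + c²)
  = |1·(-4) + 0·4 + 1·(-3) - 1| / √(1² + 0² + 1²)
  = |-4 + 0 - 3 - 1| / √(1 + 0 + 1)
  = |-8| / √2
  = 8 / 1.414
  ≈ 5.657

5.657


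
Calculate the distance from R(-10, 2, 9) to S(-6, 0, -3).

d = √[(x₂-x₁)² + (y₂-y₁)² + (z₂-z₁)²]
  = √[4² + (-2)² + (-12)²]
  = √[16 + 4 + 144]
  = √164
  ≈ 12.81

12.81


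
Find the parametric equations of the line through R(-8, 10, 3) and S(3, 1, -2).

Direction vector d = S - R = (3 + 8, 1 - 10, -2 - 3) = (11, -9, -5)
Parametric form r = R + t·d:
x = -8 + 11t, y = 10 - 9t, z = 3 - 5t

x = -8 + 11t, y = 10 - 9t, z = 3 - 5t


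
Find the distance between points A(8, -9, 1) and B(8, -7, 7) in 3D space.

d = √[(x₂-x₁)² + (y₂-y₁)² + (z₂-z₁)²]
  = √[0² + 2² + 6²]
  = √[0 + 4 + 36]
  = √40
  ≈ 6.325

6.325


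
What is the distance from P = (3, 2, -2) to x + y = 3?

distance = |a·x₀ + b·y₀ + c·z₀ - d| / √(a² + b² + c²)
  = |1·3 + 1·2 + 0·(-2) - 3| / √(1² + 1² + 0²)
  = |3 + 2 + 0 - 3| / √(1 + 1 + 0)
  = |2| / √2
  = 2 / 1.414
  ≈ 1.414

1.414


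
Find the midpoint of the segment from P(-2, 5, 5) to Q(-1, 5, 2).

M = ((x₁+x₂)/2, (y₁+y₂)/2, (z₁+z₂)/2)
  = ((-2 - 1)/2, (5 + 5)/2, (5 + 2)/2)
  = (-3/2, 10/2, 7/2)
  = (-1.5, 5, 3.5)

(-1.5, 5, 3.5)


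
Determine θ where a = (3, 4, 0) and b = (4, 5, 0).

a·b = 3·4 + 4·5 + 0·0 = 12 + 20 + 0 = 32
|a| = √(3² + 4² + 0²) = √25 ≈ 5
|b| = √(4² + 5² + 0²) = √41 ≈ 6.403
cos θ = (a·b)/(|a||b|) = 32/(5·6.403) ≈ 0.9995
θ = arccos(0.9995) ≈ 1.79°

1.79°


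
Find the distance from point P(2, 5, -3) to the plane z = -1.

distance = |a·x₀ + b·y₀ + c·z₀ - d| / √(a² + b² + c²)
  = |0·2 + 0·5 + 1·(-3) - (-1)| / √(0² + 0² + 1²)
  = |0 + 0 - 3 + 1| / √(0 + 0 + 1)
  = |-2| / √1
  = 2 / 1
  ≈ 2

2


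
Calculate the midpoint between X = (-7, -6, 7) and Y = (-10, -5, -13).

M = ((x₁+x₂)/2, (y₁+y₂)/2, (z₁+z₂)/2)
  = ((-7 - 10)/2, (-6 - 5)/2, (7 - 13)/2)
  = (-17/2, -11/2, -6/2)
  = (-8.5, -5.5, -3)

(-8.5, -5.5, -3)


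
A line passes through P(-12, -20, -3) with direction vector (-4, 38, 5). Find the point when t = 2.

P(t) = P + t·d
  = (-12 + (-4)·2, -20 + 38·2, -3 + 5·2)
  = (-12 - 8, -20 + 76, -3 + 10)
  = (-20, 56, 7)

(-20, 56, 7)


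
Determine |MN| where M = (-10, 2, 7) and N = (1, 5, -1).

d = √[(x₂-x₁)² + (y₂-y₁)² + (z₂-z₁)²]
  = √[11² + 3² + (-8)²]
  = √[121 + 9 + 64]
  = √194
  ≈ 13.93

13.93


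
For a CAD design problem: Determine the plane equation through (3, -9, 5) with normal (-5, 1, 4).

The plane through P with normal n = (a, b, c) satisfies n·(r - P) = 0,
i.e. ax + by + cz = a·x₀ + b·y₀ + c·z₀.
d = (-5)·3 + 1·(-9) + 4·5
  = -15 - 9 + 20
  = -4
Equation: -5x + y + 4z = -4

-5x + y + 4z = -4


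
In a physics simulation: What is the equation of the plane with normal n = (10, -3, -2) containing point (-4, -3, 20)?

The plane through P with normal n = (a, b, c) satisfies n·(r - P) = 0,
i.e. ax + by + cz = a·x₀ + b·y₀ + c·z₀.
d = 10·(-4) + (-3)·(-3) + (-2)·20
  = -40 + 9 - 40
  = -71
Equation: 10x - 3y - 2z = -71

10x - 3y - 2z = -71


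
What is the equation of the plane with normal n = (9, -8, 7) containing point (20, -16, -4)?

The plane through P with normal n = (a, b, c) satisfies n·(r - P) = 0,
i.e. ax + by + cz = a·x₀ + b·y₀ + c·z₀.
d = 9·20 + (-8)·(-16) + 7·(-4)
  = 180 + 128 - 28
  = 280
Equation: 9x - 8y + 7z = 280

9x - 8y + 7z = 280


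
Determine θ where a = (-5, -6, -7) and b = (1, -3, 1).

a·b = (-5)·1 + (-6)·(-3) + (-7)·1 = -5 + 18 - 7 = 6
|a| = √((-5)² + (-6)² + (-7)²) = √110 ≈ 10.49
|b| = √(1² + (-3)² + 1²) = √11 ≈ 3.317
cos θ = (a·b)/(|a||b|) = 6/(10.49·3.317) ≈ 0.1725
θ = arccos(0.1725) ≈ 80.07°

80.07°


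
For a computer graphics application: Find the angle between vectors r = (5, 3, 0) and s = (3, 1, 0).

r·s = 5·3 + 3·1 + 0·0 = 15 + 3 + 0 = 18
|r| = √(5² + 3² + 0²) = √34 ≈ 5.831
|s| = √(3² + 1² + 0²) = √10 ≈ 3.162
cos θ = (r·s)/(|r||s|) = 18/(5.831·3.162) ≈ 0.9762
θ = arccos(0.9762) ≈ 12.53°

12.53°


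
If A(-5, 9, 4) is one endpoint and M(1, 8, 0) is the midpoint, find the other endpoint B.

B = 2M - A
  = (2·1 - (-5), 2·8 - 9, 2·0 - 4)
  = (2 + 5, 16 - 9, 0 - 4)
  = (7, 7, -4)

(7, 7, -4)


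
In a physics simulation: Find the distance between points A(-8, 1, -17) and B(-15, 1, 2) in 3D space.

d = √[(x₂-x₁)² + (y₂-y₁)² + (z₂-z₁)²]
  = √[(-7)² + 0² + 19²]
  = √[49 + 0 + 361]
  = √410
  ≈ 20.25

20.25


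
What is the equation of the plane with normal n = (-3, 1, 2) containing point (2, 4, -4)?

The plane through P with normal n = (a, b, c) satisfies n·(r - P) = 0,
i.e. ax + by + cz = a·x₀ + b·y₀ + c·z₀.
d = (-3)·2 + 1·4 + 2·(-4)
  = -6 + 4 - 8
  = -10
Equation: -3x + y + 2z = -10

-3x + y + 2z = -10


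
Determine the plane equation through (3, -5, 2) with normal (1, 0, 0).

The plane through P with normal n = (a, b, c) satisfies n·(r - P) = 0,
i.e. ax + by + cz = a·x₀ + b·y₀ + c·z₀.
d = 1·3 + 0·(-5) + 0·2
  = 3 + 0 + 0
  = 3
Equation: x = 3

x = 3
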